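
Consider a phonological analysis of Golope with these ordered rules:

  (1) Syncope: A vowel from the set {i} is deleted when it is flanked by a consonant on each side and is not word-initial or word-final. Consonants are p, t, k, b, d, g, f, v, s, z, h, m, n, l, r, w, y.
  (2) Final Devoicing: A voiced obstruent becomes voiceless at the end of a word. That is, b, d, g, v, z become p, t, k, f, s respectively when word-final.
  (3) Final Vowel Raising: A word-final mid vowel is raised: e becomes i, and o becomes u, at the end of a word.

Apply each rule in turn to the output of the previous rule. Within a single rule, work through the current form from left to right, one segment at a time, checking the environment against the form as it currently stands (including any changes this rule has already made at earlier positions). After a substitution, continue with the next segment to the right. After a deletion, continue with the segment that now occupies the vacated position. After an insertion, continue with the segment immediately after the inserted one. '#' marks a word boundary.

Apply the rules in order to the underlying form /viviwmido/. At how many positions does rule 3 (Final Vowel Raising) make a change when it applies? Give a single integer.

1

(1) Syncope: [viviwmido] → [vvwmdo]
(2) Final Devoicing: no change — [vvwmdo]
(3) Final Vowel Raising: [vvwmdo] → [vvwmdu]
Rule 3 changed 1 position(s).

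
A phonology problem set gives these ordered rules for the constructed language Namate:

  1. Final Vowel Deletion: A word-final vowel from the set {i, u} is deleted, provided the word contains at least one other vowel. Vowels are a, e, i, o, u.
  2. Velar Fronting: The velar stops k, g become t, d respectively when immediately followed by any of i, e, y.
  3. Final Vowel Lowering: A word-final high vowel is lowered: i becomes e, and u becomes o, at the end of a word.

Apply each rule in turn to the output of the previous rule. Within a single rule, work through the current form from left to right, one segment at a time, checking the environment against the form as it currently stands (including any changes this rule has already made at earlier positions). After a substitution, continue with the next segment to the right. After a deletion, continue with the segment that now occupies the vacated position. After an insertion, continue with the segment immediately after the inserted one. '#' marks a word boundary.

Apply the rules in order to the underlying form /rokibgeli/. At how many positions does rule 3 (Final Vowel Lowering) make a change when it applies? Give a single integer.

1 Final Vowel Deletion: [rokibgeli] → [rokibgel]
2 Velar Fronting: [rokibgel] → [rotibdel]
3 Final Vowel Lowering: no change — [rotibdel]
Rule 3 changed 0 position(s).

0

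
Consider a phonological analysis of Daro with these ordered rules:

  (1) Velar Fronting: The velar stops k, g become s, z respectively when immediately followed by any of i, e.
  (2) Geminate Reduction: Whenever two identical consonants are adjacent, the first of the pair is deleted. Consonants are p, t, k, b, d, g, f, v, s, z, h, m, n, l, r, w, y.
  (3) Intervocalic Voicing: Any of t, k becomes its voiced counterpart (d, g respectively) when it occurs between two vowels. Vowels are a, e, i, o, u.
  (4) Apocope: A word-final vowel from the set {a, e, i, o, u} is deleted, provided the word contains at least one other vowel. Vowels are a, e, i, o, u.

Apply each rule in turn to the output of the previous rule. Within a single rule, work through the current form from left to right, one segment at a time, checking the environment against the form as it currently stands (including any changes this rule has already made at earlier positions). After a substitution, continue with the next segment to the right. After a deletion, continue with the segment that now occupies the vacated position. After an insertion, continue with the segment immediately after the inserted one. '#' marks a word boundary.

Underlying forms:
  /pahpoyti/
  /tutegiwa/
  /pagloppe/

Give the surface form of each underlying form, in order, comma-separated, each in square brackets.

/pahpoyti/:
  (1) Velar Fronting: no change — [pahpoyti]
  (2) Geminate Reduction: no change — [pahpoyti]
  (3) Intervocalic Voicing: no change — [pahpoyti]
  (4) Apocope: [pahpoyti] → [pahpoyt]
/tutegiwa/:
  (1) Velar Fronting: [tutegiwa] → [tuteziwa]
  (2) Geminate Reduction: no change — [tuteziwa]
  (3) Intervocalic Voicing: [tuteziwa] → [tudeziwa]
  (4) Apocope: [tudeziwa] → [tudeziw]
/pagloppe/:
  (1) Velar Fronting: no change — [pagloppe]
  (2) Geminate Reduction: [pagloppe] → [paglope]
  (3) Intervocalic Voicing: no change — [paglope]
  (4) Apocope: [paglope] → [paglop]

[pahpoyt], [tudeziw], [paglop]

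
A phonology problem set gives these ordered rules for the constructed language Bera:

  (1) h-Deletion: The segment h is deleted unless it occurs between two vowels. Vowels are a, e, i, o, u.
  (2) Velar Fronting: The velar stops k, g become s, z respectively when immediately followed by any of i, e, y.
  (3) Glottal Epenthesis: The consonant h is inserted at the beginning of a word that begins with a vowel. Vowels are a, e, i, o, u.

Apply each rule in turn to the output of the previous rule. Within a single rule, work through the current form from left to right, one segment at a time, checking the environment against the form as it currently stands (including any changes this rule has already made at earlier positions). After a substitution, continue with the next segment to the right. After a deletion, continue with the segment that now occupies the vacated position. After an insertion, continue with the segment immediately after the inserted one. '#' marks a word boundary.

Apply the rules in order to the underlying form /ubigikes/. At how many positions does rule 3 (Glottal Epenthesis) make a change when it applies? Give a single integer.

(1) h-Deletion: no change — [ubigikes]
(2) Velar Fronting: [ubigikes] → [ubizises]
(3) Glottal Epenthesis: [ubizises] → [hubizises]
Rule 3 changed 1 position(s).

1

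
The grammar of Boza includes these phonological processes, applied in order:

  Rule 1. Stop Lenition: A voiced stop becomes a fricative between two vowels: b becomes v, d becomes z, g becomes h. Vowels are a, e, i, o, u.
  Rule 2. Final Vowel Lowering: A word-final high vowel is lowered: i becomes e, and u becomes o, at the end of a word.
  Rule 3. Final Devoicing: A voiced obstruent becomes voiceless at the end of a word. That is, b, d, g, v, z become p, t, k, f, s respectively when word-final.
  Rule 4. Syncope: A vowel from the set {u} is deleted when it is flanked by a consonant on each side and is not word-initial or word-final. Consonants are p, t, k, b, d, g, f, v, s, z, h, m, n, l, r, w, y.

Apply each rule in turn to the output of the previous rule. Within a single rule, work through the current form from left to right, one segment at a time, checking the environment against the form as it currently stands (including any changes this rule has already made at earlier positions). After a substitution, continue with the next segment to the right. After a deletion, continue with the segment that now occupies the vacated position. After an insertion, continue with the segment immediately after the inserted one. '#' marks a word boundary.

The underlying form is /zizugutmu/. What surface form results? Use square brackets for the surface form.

Rule 1 Stop Lenition: [zizugutmu] → [zizuhutmu]
Rule 2 Final Vowel Lowering: [zizuhutmu] → [zizuhutmo]
Rule 3 Final Devoicing: no change — [zizuhutmo]
Rule 4 Syncope: [zizuhutmo] → [zizhtmo]

[zizhtmo]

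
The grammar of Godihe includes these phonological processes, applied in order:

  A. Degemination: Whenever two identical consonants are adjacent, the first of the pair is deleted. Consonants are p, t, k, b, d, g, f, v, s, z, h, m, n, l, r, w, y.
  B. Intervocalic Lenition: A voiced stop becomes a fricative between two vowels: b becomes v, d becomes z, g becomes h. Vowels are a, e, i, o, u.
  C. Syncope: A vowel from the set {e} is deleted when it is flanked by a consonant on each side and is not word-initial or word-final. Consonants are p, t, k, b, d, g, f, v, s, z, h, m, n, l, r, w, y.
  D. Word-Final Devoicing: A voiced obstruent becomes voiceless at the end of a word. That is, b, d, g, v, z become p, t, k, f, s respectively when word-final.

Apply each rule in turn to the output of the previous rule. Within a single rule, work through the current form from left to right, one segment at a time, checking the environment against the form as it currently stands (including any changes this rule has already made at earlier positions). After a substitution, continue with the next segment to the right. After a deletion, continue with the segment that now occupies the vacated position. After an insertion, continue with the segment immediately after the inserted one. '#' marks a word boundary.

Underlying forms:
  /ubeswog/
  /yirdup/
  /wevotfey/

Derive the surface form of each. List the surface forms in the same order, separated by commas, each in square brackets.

[uvswok], [yirdup], [wvotfy]

/ubeswog/:
  A Degemination: no change — [ubeswog]
  B Intervocalic Lenition: [ubeswog] → [uveswog]
  C Syncope: [uveswog] → [uvswog]
  D Word-Final Devoicing: [uvswog] → [uvswok]
/yirdup/:
  A Degemination: no change — [yirdup]
  B Intervocalic Lenition: no change — [yirdup]
  C Syncope: no change — [yirdup]
  D Word-Final Devoicing: no change — [yirdup]
/wevotfey/:
  A Degemination: no change — [wevotfey]
  B Intervocalic Lenition: no change — [wevotfey]
  C Syncope: [wevotfey] → [wvotfy]
  D Word-Final Devoicing: no change — [wvotfy]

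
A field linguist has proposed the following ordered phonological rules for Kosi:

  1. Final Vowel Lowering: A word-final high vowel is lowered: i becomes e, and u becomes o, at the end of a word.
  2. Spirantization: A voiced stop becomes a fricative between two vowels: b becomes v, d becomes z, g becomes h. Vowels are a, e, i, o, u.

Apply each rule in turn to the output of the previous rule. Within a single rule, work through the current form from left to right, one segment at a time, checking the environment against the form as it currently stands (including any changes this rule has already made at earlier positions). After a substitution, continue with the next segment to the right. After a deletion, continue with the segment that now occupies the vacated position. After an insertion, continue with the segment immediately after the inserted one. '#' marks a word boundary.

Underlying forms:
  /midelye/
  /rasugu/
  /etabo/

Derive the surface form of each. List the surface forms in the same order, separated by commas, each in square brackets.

/midelye/:
  1 Final Vowel Lowering: no change — [midelye]
  2 Spirantization: [midelye] → [mizelye]
/rasugu/:
  1 Final Vowel Lowering: [rasugu] → [rasugo]
  2 Spirantization: [rasugo] → [rasuho]
/etabo/:
  1 Final Vowel Lowering: no change — [etabo]
  2 Spirantization: [etabo] → [etavo]

[mizelye], [rasuho], [etavo]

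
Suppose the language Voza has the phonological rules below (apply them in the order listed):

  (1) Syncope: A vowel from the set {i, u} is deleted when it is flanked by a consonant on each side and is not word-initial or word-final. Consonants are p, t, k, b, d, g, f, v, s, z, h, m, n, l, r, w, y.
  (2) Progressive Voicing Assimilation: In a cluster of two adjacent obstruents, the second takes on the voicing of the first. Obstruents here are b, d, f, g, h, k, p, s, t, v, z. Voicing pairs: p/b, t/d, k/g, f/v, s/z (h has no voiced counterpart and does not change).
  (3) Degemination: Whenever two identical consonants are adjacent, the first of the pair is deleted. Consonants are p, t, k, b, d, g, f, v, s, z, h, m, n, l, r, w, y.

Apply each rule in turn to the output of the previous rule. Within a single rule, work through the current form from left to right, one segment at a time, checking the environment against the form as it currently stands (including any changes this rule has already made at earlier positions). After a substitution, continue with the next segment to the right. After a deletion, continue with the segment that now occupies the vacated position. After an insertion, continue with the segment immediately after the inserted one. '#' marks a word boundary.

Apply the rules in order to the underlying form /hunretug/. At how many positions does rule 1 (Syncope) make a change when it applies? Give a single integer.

(1) Syncope: [hunretug] → [hnretg]
(2) Progressive Voicing Assimilation: [hnretg] → [hnretk]
(3) Degemination: no change — [hnretk]
Rule 1 changed 2 position(s).

2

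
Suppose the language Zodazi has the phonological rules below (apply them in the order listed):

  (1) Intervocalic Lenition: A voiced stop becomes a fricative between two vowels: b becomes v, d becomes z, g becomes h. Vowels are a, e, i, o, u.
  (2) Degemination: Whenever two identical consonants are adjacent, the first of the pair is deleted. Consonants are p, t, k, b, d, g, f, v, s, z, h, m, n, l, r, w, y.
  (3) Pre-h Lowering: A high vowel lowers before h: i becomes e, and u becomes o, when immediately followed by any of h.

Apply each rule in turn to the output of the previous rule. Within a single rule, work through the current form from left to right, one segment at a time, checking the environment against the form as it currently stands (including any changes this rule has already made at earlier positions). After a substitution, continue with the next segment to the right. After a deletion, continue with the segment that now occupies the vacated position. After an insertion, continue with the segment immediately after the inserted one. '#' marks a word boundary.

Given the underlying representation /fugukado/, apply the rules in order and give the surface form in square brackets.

[fohukazo]

(1) Intervocalic Lenition: [fugukado] → [fuhukazo]
(2) Degemination: no change — [fuhukazo]
(3) Pre-h Lowering: [fuhukazo] → [fohukazo]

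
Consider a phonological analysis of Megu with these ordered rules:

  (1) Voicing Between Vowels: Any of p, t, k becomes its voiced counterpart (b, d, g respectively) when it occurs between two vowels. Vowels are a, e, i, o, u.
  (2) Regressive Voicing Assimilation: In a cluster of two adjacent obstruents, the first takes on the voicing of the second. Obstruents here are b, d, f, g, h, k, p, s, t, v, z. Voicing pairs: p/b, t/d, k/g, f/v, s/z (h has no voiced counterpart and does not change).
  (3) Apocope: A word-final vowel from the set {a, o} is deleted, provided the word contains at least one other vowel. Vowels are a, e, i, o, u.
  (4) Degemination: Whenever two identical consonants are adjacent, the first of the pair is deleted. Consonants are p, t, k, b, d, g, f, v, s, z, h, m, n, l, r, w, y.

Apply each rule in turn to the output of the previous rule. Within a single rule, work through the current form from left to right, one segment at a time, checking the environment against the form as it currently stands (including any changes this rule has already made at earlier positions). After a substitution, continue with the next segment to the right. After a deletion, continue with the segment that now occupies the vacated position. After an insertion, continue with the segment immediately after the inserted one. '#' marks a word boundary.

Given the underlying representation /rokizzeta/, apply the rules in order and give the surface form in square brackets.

(1) Voicing Between Vowels: [rokizzeta] → [rogizzeda]
(2) Regressive Voicing Assimilation: no change — [rogizzeda]
(3) Apocope: [rogizzeda] → [rogizzed]
(4) Degemination: [rogizzed] → [rogized]

[rogized]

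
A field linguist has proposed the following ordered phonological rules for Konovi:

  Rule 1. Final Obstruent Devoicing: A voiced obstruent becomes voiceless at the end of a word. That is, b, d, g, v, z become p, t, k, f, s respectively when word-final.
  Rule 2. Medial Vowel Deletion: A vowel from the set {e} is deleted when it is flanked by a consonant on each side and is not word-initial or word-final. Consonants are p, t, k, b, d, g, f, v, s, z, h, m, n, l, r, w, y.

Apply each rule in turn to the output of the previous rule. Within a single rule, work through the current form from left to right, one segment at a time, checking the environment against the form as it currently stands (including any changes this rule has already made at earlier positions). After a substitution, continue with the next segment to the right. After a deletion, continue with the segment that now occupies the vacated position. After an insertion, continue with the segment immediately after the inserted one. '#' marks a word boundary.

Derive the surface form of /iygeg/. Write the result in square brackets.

[iygk]

Rule 1 Final Obstruent Devoicing: [iygeg] → [iygek]
Rule 2 Medial Vowel Deletion: [iygek] → [iygk]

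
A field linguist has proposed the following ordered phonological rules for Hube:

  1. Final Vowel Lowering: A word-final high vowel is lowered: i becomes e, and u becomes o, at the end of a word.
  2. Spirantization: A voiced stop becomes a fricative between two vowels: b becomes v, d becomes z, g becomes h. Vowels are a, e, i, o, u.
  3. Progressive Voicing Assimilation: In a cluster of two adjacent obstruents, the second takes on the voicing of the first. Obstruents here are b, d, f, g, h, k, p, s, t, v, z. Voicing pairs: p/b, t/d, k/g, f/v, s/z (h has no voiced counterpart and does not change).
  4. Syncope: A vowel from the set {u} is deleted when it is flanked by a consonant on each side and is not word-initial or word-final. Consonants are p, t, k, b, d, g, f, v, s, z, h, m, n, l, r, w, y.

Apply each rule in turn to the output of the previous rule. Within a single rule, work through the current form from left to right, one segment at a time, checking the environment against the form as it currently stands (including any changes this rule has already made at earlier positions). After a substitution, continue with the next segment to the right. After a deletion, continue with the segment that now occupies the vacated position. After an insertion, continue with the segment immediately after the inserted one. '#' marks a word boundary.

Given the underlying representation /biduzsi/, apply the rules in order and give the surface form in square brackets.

[bizzze]

1 Final Vowel Lowering: [biduzsi] → [biduzse]
2 Spirantization: [biduzse] → [bizuzse]
3 Progressive Voicing Assimilation: [bizuzse] → [bizuzze]
4 Syncope: [bizuzze] → [bizzze]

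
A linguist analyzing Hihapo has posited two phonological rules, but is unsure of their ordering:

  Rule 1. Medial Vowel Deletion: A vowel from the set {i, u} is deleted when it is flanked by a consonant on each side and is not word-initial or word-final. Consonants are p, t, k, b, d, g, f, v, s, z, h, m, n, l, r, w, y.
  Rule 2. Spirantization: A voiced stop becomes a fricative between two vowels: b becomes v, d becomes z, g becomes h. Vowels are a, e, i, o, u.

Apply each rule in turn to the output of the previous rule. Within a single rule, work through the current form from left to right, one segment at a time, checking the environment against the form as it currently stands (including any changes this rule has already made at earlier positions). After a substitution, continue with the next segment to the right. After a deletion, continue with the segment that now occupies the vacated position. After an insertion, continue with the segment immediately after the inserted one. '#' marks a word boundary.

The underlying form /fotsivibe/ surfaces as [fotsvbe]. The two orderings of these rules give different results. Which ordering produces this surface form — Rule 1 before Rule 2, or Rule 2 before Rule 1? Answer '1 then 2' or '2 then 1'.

Order 1 then 2:
  1 Medial Vowel Deletion: [fotsivibe] → [fotsvbe]
  2 Spirantization: no change — [fotsvbe]
  result: [fotsvbe]
Order 2 then 1:
  2 Spirantization: [fotsivibe] → [fotsivive]
  1 Medial Vowel Deletion: [fotsivive] → [fotsvve]
  result: [fotsvve]

1 then 2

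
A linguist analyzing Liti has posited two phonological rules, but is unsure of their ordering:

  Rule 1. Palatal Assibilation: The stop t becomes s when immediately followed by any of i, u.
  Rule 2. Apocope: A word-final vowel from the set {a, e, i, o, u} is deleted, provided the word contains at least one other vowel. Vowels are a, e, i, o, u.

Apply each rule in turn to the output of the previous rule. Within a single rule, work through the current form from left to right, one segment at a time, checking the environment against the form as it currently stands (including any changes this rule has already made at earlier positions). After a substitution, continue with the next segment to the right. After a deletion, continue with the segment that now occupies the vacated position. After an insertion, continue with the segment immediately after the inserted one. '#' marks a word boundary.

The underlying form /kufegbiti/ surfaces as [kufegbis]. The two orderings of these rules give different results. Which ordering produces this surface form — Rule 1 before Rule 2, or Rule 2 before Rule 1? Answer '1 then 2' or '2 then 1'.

1 then 2

Order 1 then 2:
  1 Palatal Assibilation: [kufegbiti] → [kufegbisi]
  2 Apocope: [kufegbisi] → [kufegbis]
  result: [kufegbis]
Order 2 then 1:
  2 Apocope: [kufegbiti] → [kufegbit]
  1 Palatal Assibilation: no change — [kufegbit]
  result: [kufegbit]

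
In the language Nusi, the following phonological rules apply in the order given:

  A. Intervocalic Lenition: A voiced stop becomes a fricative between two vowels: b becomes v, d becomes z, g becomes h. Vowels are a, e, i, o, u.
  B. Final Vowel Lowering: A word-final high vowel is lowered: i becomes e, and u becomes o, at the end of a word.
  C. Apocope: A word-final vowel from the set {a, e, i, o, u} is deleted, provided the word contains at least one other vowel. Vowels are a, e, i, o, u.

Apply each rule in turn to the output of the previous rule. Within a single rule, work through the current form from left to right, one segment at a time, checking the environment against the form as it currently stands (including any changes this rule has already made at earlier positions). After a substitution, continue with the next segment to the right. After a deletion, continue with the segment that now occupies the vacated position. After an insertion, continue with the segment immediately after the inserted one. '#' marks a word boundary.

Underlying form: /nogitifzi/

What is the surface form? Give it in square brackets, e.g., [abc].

A Intervocalic Lenition: [nogitifzi] → [nohitifzi]
B Final Vowel Lowering: [nohitifzi] → [nohitifze]
C Apocope: [nohitifze] → [nohitifz]

[nohitifz]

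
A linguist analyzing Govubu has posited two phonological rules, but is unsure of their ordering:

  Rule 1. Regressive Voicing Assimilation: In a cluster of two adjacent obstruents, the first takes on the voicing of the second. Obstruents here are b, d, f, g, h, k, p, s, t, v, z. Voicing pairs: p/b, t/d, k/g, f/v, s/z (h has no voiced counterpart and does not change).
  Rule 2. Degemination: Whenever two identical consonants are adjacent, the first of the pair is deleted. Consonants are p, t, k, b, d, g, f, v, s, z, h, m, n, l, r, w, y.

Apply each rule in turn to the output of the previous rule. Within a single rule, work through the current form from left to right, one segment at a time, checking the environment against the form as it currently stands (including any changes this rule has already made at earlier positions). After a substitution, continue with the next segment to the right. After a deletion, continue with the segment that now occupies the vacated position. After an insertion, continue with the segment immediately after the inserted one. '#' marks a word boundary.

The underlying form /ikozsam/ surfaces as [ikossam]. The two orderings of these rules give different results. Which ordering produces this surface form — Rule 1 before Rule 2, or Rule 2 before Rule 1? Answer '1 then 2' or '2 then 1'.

2 then 1

Order 1 then 2:
  1 Regressive Voicing Assimilation: [ikozsam] → [ikossam]
  2 Degemination: [ikossam] → [ikosam]
  result: [ikosam]
Order 2 then 1:
  2 Degemination: no change — [ikozsam]
  1 Regressive Voicing Assimilation: [ikozsam] → [ikossam]
  result: [ikossam]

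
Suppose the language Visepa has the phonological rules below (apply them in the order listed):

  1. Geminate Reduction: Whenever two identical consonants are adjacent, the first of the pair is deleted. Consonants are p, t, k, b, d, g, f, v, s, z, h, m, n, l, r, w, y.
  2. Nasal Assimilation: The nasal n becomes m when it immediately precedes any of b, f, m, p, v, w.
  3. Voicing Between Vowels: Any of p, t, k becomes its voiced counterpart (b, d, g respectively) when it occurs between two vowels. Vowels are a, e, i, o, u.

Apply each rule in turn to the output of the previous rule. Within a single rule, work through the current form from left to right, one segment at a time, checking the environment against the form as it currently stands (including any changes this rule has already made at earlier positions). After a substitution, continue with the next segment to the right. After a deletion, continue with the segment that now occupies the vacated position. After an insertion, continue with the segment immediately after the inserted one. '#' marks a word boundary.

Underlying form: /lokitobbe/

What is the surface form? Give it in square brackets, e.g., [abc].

1 Geminate Reduction: [lokitobbe] → [lokitobe]
2 Nasal Assimilation: no change — [lokitobe]
3 Voicing Between Vowels: [lokitobe] → [logidobe]

[logidobe]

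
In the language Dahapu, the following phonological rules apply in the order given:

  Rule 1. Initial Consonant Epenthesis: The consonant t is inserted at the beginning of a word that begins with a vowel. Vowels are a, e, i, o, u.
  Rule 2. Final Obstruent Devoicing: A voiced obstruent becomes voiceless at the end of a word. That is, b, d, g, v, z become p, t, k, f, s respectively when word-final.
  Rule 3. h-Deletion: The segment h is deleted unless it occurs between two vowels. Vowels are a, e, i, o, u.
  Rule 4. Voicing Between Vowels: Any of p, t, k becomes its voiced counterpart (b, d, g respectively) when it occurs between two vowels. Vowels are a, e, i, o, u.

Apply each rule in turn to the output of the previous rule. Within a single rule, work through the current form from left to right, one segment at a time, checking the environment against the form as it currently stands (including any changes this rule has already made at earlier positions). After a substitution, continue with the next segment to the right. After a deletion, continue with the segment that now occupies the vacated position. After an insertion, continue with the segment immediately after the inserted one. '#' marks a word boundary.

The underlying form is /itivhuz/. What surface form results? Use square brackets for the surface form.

Rule 1 Initial Consonant Epenthesis: [itivhuz] → [titivhuz]
Rule 2 Final Obstruent Devoicing: [titivhuz] → [titivhus]
Rule 3 h-Deletion: [titivhus] → [titivus]
Rule 4 Voicing Between Vowels: [titivus] → [tidivus]

[tidivus]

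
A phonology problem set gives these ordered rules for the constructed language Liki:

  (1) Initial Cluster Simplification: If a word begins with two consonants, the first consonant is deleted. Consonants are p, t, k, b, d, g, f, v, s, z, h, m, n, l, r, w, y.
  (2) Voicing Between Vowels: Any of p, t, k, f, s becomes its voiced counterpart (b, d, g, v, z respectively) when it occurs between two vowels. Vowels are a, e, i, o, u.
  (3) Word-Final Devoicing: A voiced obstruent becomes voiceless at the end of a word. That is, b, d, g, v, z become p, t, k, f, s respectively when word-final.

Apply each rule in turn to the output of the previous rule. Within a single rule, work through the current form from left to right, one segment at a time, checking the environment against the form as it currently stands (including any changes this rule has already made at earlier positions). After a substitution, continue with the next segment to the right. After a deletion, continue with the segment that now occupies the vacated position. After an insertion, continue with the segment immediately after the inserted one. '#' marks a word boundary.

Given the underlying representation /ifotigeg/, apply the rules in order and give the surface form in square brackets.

[ivodigek]

(1) Initial Cluster Simplification: no change — [ifotigeg]
(2) Voicing Between Vowels: [ifotigeg] → [ivodigeg]
(3) Word-Final Devoicing: [ivodigeg] → [ivodigek]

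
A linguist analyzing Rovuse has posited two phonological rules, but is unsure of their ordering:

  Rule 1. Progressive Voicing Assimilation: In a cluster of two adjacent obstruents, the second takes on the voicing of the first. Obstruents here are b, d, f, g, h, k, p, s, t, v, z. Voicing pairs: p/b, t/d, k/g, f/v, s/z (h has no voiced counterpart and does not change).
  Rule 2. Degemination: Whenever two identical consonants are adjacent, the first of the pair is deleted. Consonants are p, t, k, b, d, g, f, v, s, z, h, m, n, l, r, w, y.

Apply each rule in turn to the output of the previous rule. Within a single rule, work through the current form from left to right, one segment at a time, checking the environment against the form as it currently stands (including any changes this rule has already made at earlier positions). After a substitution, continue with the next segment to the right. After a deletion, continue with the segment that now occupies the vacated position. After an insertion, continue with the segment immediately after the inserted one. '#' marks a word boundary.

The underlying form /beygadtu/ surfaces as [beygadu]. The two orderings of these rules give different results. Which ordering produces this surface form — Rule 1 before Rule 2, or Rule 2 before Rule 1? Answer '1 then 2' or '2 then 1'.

1 then 2

Order 1 then 2:
  1 Progressive Voicing Assimilation: [beygadtu] → [beygaddu]
  2 Degemination: [beygaddu] → [beygadu]
  result: [beygadu]
Order 2 then 1:
  2 Degemination: no change — [beygadtu]
  1 Progressive Voicing Assimilation: [beygadtu] → [beygaddu]
  result: [beygaddu]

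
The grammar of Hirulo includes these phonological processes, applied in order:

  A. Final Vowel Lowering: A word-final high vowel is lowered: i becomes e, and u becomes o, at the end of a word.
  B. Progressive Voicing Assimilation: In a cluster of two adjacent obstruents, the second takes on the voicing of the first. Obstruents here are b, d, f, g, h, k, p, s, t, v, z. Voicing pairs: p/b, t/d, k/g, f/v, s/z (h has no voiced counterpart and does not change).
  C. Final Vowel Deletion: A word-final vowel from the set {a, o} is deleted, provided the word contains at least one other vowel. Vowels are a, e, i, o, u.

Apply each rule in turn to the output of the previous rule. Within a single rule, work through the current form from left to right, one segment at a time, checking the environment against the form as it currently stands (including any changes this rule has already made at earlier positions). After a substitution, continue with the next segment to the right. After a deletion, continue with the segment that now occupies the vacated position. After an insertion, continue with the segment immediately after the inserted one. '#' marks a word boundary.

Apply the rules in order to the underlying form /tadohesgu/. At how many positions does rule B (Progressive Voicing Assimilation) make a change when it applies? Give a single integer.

A Final Vowel Lowering: [tadohesgu] → [tadohesgo]
B Progressive Voicing Assimilation: [tadohesgo] → [tadohesko]
C Final Vowel Deletion: [tadohesko] → [tadohesk]
Rule B changed 1 position(s).

1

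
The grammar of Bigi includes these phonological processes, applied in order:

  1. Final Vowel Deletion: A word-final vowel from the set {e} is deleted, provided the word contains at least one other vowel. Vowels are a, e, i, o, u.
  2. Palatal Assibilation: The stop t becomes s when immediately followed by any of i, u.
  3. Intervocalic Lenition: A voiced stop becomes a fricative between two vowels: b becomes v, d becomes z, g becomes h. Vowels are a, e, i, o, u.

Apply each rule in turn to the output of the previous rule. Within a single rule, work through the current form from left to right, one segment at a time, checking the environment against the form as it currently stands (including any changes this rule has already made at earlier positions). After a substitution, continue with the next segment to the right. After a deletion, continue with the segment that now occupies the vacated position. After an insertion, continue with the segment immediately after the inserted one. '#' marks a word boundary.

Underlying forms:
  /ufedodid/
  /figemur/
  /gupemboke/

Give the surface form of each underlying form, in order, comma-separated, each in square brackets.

/ufedodid/:
  1 Final Vowel Deletion: no change — [ufedodid]
  2 Palatal Assibilation: no change — [ufedodid]
  3 Intervocalic Lenition: [ufedodid] → [ufezozid]
/figemur/:
  1 Final Vowel Deletion: no change — [figemur]
  2 Palatal Assibilation: no change — [figemur]
  3 Intervocalic Lenition: [figemur] → [fihemur]
/gupemboke/:
  1 Final Vowel Deletion: [gupemboke] → [gupembok]
  2 Palatal Assibilation: no change — [gupembok]
  3 Intervocalic Lenition: no change — [gupembok]

[ufezozid], [fihemur], [gupembok]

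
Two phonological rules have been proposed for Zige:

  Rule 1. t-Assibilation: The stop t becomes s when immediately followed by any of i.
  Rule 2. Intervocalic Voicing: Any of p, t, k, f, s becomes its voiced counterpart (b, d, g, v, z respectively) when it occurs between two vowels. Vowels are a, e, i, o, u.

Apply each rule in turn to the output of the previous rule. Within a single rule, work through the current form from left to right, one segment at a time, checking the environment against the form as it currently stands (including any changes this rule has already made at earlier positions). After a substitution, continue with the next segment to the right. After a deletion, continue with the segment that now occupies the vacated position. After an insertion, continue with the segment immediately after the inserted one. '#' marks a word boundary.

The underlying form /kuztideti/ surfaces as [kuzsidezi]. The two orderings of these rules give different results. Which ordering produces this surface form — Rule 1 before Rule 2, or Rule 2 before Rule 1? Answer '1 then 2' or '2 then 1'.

Order 1 then 2:
  1 t-Assibilation: [kuztideti] → [kuzsidesi]
  2 Intervocalic Voicing: [kuzsidesi] → [kuzsidezi]
  result: [kuzsidezi]
Order 2 then 1:
  2 Intervocalic Voicing: [kuztideti] → [kuztidedi]
  1 t-Assibilation: [kuztidedi] → [kuzsidedi]
  result: [kuzsidedi]

1 then 2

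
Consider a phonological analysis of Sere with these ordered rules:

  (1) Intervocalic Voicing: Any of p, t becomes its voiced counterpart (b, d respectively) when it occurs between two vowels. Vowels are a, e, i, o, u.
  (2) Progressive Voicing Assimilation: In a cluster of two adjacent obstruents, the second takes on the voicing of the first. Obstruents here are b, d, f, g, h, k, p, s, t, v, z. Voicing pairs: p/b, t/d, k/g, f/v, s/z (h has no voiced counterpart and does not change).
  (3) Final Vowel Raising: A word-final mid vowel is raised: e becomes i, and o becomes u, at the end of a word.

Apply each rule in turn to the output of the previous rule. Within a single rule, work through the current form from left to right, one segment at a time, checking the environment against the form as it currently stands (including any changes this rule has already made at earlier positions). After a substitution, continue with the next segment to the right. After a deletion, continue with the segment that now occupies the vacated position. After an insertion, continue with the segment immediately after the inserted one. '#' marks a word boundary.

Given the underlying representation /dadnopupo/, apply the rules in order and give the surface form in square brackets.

[dadnobubu]

(1) Intervocalic Voicing: [dadnopupo] → [dadnobubo]
(2) Progressive Voicing Assimilation: no change — [dadnobubo]
(3) Final Vowel Raising: [dadnobubo] → [dadnobubu]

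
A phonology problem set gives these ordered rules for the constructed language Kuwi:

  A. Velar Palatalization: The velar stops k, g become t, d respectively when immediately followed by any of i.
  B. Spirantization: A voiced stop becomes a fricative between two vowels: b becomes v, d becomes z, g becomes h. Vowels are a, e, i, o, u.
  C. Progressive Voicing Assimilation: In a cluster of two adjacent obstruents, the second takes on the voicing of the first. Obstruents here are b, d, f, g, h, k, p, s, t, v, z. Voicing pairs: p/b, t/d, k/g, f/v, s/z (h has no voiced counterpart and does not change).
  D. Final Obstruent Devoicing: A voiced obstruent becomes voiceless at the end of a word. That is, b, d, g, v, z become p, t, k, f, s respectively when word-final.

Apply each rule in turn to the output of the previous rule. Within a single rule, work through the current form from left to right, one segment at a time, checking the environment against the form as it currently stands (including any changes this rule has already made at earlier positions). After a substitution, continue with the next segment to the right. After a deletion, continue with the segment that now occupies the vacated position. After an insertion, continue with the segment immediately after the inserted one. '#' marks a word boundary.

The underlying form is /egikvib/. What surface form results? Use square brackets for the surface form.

A Velar Palatalization: [egikvib] → [edikvib]
B Spirantization: [edikvib] → [ezikvib]
C Progressive Voicing Assimilation: [ezikvib] → [ezikfib]
D Final Obstruent Devoicing: [ezikfib] → [ezikfip]

[ezikfip]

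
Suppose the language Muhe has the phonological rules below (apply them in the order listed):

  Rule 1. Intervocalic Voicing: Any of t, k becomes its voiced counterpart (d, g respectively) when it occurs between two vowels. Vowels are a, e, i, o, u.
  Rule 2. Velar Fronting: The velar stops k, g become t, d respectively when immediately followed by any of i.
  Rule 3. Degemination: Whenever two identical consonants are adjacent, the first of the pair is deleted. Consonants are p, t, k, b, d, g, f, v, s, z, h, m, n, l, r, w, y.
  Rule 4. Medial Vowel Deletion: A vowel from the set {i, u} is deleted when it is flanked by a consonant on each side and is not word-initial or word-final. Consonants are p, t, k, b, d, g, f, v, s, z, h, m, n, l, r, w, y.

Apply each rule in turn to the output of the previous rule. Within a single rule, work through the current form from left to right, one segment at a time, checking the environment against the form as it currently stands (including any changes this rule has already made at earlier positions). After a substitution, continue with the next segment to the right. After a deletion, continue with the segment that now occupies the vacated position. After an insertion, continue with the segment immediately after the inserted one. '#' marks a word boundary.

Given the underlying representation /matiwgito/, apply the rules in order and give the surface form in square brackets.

Rule 1 Intervocalic Voicing: [matiwgito] → [madiwgido]
Rule 2 Velar Fronting: [madiwgido] → [madiwdido]
Rule 3 Degemination: no change — [madiwdido]
Rule 4 Medial Vowel Deletion: [madiwdido] → [madwddo]

[madwddo]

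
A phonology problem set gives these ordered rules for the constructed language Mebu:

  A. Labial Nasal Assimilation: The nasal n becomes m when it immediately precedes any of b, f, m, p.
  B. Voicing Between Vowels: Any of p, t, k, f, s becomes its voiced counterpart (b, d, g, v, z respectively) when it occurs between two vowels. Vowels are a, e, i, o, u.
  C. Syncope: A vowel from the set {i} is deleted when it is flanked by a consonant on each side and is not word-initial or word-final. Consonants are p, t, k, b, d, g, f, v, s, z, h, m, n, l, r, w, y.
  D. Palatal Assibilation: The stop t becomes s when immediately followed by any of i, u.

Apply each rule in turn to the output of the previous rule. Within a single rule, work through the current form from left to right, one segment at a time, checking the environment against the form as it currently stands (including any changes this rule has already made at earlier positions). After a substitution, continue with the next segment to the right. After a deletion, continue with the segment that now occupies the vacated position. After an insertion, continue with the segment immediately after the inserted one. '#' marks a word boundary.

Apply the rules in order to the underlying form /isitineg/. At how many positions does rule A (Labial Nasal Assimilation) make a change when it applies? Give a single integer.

0

A Labial Nasal Assimilation: no change — [isitineg]
B Voicing Between Vowels: [isitineg] → [izidineg]
C Syncope: [izidineg] → [izdneg]
D Palatal Assibilation: no change — [izdneg]
Rule A changed 0 position(s).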